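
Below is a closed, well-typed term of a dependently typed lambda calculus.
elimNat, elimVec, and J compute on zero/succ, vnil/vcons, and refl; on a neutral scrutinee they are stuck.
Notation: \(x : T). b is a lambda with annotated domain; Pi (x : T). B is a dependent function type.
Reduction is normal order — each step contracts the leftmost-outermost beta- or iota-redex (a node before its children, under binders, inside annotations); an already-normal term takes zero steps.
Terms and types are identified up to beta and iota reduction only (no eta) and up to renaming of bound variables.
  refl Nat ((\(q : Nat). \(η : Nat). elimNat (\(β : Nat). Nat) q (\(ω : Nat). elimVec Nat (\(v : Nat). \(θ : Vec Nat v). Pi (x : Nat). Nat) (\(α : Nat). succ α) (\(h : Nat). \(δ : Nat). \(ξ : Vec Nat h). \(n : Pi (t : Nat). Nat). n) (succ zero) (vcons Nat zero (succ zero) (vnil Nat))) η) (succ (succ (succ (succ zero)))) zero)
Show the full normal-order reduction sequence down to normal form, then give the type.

normal-order reduction:
  refl Nat ((\(q : Nat). \(η : Nat). elimNat (\(β : Nat). Nat) q (\(ω : Nat). elimVec Nat (\(v : Nat). \(θ : Vec Nat v). Pi (x : Nat). Nat) (\(α : Nat). succ α) (\(h : Nat). \(δ : Nat). \(ξ : Vec Nat h). \(n : Pi (t : Nat). Nat). n) (succ zero) (vcons Nat zero (succ zero) (vnil Nat))) η) (succ (succ (succ (succ zero)))) zero)
  ~> refl Nat ((\(q : Nat). elimNat (\(η : Nat). Nat) (succ (succ (succ (succ zero)))) (\(β : Nat). elimVec Nat (\(ω : Nat). \(v : Vec Nat ω). Pi (θ : Nat). Nat) (\(x : Nat). succ x) (\(α : Nat). \(h : Nat). \(δ : Vec Nat α). \(ξ : Pi (n : Nat). Nat). ξ) (succ zero) (vcons Nat zero (succ zero) (vnil Nat))) q) zero)
  ~> refl Nat (elimNat (\(q : Nat). Nat) (succ (succ (succ (succ zero)))) (\(η : Nat). elimVec Nat (\(β : Nat). \(ω : Vec Nat β). Pi (v : Nat). Nat) (\(θ : Nat). succ θ) (\(x : Nat). \(α : Nat). \(h : Vec Nat x). \(δ : Pi (ξ : Nat). Nat). δ) (succ zero) (vcons Nat zero (succ zero) (vnil Nat))) zero)
  ~> refl Nat (succ (succ (succ (succ zero))))
the term's type:
  Eq Nat (succ (succ (succ (succ zero)))) (succ (succ (succ (succ zero))))


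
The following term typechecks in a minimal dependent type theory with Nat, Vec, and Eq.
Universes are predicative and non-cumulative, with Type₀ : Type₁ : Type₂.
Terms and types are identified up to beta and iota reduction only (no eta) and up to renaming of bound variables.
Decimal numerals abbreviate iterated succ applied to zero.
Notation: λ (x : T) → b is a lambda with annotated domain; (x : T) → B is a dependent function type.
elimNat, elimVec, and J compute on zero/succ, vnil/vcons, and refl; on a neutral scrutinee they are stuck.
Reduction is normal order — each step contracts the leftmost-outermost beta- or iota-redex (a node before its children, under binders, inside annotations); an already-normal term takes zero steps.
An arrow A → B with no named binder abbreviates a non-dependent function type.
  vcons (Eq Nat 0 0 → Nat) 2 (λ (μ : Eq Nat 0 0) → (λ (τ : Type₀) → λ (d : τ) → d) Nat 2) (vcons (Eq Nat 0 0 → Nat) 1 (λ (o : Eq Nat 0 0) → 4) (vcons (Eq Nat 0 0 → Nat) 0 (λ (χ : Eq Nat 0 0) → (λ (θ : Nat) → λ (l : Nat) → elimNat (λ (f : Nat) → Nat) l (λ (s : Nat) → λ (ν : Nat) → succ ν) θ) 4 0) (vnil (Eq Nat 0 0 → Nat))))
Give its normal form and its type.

resulting normal form:
  vcons (Eq Nat 0 0 → Nat) 2 (λ (μ : Eq Nat 0 0) → 2) (vcons (Eq Nat 0 0 → Nat) 1 (λ (τ : Eq Nat 0 0) → 4) (vcons (Eq Nat 0 0 → Nat) 0 (λ (d : Eq Nat 0 0) → 4) (vnil (Eq Nat 0 0 → Nat))))
the term's type:
  Vec (Eq Nat 0 0 → Nat) 3
observation: 17 normal-order steps normalize the term, beginning with a beta-redex.


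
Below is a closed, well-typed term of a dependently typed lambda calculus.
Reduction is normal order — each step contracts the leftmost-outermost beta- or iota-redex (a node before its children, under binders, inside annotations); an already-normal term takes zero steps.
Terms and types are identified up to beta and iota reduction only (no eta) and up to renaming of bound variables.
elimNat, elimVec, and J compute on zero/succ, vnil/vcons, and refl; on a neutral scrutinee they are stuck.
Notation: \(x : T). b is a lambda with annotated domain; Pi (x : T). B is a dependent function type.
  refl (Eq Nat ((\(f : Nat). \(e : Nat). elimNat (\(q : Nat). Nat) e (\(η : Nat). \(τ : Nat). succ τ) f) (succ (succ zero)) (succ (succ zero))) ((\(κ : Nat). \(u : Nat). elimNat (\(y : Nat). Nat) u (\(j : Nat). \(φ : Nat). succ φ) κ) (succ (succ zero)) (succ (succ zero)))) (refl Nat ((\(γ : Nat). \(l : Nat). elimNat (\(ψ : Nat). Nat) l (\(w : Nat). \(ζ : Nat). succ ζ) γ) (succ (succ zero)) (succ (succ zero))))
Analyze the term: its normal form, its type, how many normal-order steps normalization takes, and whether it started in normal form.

resulting normal form:
  refl (Eq Nat (succ (succ (succ (succ zero)))) (succ (succ (succ (succ zero))))) (refl Nat (succ (succ (succ (succ zero)))))
inferred type:
  Eq (Eq Nat (succ (succ (succ (succ zero)))) (succ (succ (succ (succ zero))))) (refl Nat (succ (succ (succ (succ zero))))) (refl Nat (succ (succ (succ (succ zero)))))
reduction steps (normal order): 27
term was already normal: no
first redex: a beta-redex


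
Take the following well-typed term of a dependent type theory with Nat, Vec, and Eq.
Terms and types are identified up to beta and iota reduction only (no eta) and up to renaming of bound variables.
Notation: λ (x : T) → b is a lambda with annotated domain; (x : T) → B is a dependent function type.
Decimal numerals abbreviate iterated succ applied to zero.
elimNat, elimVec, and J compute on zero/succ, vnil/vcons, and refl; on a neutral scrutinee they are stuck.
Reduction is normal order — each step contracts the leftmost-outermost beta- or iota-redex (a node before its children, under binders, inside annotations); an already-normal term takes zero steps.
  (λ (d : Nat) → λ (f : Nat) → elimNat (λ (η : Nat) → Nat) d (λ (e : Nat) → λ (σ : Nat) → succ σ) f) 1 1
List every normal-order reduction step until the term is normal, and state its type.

normal-order reduction sequence:
  (λ (d : Nat) → λ (f : Nat) → elimNat (λ (η : Nat) → Nat) d (λ (e : Nat) → λ (σ : Nat) → succ σ) f) 1 1
  ~> (λ (d : Nat) → elimNat (λ (f : Nat) → Nat) 1 (λ (η : Nat) → λ (e : Nat) → succ e) d) 1
  ~> elimNat (λ (d : Nat) → Nat) 1 (λ (f : Nat) → λ (η : Nat) → succ η) 1
  ~> (λ (d : Nat) → λ (f : Nat) → succ f) 0 (elimNat (λ (η : Nat) → Nat) 1 (λ (e : Nat) → λ (σ : Nat) → succ σ) 0)
  ~> (λ (d : Nat) → succ d) (elimNat (λ (f : Nat) → Nat) 1 (λ (η : Nat) → λ (e : Nat) → succ e) 0)
  ~> succ (elimNat (λ (d : Nat) → Nat) 1 (λ (f : Nat) → λ (η : Nat) → succ η) 0)
  ~> 2
the term's type:
  Nat


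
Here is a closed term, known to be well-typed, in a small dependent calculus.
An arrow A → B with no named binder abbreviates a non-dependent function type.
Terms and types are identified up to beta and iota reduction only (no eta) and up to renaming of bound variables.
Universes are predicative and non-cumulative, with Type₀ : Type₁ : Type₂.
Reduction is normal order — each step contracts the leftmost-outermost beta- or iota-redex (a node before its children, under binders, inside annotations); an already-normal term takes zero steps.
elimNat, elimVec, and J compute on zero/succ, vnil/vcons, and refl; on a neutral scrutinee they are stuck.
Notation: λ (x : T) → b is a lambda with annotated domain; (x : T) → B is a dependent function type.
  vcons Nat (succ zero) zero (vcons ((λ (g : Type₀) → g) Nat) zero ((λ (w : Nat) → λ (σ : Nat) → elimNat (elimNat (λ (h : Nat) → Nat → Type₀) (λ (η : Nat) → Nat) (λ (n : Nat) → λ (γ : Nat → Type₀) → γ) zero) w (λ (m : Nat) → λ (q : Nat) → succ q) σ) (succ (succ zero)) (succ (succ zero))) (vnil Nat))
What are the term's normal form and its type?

normal form:
  vcons Nat (succ zero) zero (vcons Nat zero (succ (succ (succ (succ zero)))) (vnil Nat))
inferred type:
  Vec Nat (succ (succ zero))


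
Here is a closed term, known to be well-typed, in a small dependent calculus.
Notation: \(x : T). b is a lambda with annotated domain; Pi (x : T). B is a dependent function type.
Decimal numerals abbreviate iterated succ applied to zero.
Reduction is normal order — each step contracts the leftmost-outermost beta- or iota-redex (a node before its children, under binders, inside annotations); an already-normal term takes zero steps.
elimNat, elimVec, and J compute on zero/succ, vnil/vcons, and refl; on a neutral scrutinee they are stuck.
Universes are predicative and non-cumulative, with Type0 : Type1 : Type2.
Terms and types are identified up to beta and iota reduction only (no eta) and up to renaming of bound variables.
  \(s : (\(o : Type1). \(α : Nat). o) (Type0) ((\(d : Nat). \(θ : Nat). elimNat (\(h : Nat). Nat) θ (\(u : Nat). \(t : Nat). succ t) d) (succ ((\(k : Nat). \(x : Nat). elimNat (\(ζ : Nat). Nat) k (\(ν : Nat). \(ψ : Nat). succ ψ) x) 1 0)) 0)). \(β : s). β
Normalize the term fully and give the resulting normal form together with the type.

resulting normal form:
  \(s : Type0). \(o : s). o
the term's type:
  Pi (s : Type0). Pi (o : s). s
observation: the first redex contracted is a beta-redex; the normal form is reached in 2 normal-order steps.


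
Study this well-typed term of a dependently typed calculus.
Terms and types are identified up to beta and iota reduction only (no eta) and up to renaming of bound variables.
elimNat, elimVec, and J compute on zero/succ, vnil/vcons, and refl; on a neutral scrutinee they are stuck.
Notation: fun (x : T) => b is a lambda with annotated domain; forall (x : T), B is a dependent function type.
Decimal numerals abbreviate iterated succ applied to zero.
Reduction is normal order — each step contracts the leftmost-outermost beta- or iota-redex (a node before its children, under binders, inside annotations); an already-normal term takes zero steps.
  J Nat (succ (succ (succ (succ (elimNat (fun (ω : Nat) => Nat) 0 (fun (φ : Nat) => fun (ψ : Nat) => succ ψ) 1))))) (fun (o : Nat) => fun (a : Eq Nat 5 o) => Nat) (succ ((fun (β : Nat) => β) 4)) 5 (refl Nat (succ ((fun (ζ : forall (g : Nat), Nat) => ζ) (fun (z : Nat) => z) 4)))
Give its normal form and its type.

resulting normal form:
  5
type:
  Nat
observation: the term reaches its normal form after 2 normal-order steps.


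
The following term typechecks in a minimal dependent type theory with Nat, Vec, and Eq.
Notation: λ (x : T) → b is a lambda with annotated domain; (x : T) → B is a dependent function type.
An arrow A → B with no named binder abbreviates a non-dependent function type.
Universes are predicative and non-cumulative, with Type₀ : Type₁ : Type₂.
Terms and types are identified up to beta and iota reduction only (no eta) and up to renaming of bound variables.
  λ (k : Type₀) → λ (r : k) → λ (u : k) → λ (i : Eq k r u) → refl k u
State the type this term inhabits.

the term's type:
  (k : Type₀) → (r : k) → (u : k) → Eq k r u → Eq k u u


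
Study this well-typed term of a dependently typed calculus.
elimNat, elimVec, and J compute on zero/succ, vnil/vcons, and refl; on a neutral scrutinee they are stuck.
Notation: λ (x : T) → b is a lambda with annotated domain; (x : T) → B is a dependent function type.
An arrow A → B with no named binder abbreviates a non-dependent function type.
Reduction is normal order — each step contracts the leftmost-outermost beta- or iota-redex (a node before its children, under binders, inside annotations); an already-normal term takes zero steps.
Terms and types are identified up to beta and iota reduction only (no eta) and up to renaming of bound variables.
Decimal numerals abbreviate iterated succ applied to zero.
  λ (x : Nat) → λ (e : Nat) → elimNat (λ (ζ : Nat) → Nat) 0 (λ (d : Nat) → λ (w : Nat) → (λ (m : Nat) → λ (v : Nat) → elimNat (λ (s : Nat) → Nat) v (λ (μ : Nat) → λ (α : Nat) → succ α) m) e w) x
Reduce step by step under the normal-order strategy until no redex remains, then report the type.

normal-order reduction sequence:
  λ (x : Nat) → λ (e : Nat) → elimNat (λ (ζ : Nat) → Nat) 0 (λ (d : Nat) → λ (w : Nat) → (λ (m : Nat) → λ (v : Nat) → elimNat (λ (s : Nat) → Nat) v (λ (μ : Nat) → λ (α : Nat) → succ α) m) e w) x
  ~> λ (x : Nat) → λ (e : Nat) → elimNat (λ (ζ : Nat) → Nat) 0 (λ (d : Nat) → λ (w : Nat) → (λ (m : Nat) → elimNat (λ (v : Nat) → Nat) m (λ (s : Nat) → λ (μ : Nat) → succ μ) e) w) x
  ~> λ (x : Nat) → λ (e : Nat) → elimNat (λ (ζ : Nat) → Nat) 0 (λ (d : Nat) → λ (w : Nat) → elimNat (λ (m : Nat) → Nat) w (λ (v : Nat) → λ (s : Nat) → succ s) e) x
the term's type:
  Nat → Nat → Nat


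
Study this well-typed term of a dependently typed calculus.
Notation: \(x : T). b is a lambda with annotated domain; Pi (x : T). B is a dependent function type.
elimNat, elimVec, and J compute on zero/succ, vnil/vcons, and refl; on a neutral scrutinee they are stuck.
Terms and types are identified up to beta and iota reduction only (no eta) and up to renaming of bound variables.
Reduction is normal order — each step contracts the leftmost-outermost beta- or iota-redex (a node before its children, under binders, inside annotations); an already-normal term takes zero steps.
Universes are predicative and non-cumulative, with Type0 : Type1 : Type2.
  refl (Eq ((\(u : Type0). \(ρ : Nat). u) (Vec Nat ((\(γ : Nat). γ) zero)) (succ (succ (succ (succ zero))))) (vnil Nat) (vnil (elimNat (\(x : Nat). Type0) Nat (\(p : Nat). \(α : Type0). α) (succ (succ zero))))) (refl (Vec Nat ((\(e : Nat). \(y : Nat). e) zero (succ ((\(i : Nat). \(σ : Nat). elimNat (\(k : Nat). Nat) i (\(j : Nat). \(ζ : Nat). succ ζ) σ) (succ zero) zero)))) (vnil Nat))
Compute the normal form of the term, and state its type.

reduced normal form:
  refl (Eq (Vec Nat zero) (vnil Nat) (vnil Nat)) (refl (Vec Nat zero) (vnil Nat))
inferred type:
  Eq (Eq (Vec Nat zero) (vnil Nat) (vnil Nat)) (refl (Vec Nat zero) (vnil Nat)) (refl (Vec Nat zero) (vnil Nat))
observation: reduction starts at a beta-redex, and 12 normal-order steps reach the normal form.


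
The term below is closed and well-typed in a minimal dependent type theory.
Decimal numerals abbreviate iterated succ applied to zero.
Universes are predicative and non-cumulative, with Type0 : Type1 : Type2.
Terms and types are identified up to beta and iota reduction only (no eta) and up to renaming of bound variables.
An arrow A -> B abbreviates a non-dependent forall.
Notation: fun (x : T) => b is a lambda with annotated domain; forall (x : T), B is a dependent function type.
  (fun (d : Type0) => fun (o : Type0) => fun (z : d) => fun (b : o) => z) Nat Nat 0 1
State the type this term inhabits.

the term's type:
  Nat


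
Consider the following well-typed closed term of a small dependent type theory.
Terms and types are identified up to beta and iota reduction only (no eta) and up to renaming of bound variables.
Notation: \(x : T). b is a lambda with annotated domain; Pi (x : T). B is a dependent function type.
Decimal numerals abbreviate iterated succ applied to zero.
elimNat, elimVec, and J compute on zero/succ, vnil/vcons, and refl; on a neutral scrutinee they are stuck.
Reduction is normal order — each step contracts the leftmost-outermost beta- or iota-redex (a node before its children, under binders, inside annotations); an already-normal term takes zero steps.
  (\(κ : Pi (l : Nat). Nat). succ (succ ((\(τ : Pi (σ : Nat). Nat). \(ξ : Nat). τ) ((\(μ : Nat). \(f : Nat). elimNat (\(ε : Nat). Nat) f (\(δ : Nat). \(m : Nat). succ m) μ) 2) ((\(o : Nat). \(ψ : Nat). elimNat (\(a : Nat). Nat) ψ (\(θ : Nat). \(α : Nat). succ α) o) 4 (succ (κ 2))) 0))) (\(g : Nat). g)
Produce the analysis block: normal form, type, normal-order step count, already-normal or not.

normal form:
  4
inferred type:
  Nat
normal-order step count: 12
already normal: no
first contracted redex: a beta-redex


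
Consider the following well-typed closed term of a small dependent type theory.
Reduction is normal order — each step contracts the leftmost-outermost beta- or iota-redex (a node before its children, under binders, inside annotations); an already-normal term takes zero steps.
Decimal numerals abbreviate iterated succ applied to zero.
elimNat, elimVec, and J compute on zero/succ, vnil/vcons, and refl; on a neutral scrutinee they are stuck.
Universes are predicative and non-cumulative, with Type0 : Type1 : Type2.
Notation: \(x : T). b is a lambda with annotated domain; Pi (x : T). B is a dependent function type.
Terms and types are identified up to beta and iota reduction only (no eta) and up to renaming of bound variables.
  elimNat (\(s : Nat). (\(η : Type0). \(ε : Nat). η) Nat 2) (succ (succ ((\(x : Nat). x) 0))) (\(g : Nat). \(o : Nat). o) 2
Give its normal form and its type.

normal form:
  2
the term's type:
  Nat


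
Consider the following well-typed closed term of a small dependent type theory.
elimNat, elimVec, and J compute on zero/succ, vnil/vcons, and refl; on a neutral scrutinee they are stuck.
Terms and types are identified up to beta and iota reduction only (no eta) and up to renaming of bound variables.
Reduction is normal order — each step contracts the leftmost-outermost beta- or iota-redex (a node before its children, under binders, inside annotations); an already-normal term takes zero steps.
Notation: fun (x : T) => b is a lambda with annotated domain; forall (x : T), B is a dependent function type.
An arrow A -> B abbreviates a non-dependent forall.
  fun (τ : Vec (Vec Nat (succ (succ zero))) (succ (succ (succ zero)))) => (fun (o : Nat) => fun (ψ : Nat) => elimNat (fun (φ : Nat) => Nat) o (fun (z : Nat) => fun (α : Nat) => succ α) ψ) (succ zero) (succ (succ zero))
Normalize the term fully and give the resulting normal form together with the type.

normal form:
  fun (τ : Vec (Vec Nat (succ (succ zero))) (succ (succ (succ zero)))) => succ (succ (succ zero))
inferred type:
  Vec (Vec Nat (succ (succ zero))) (succ (succ (succ zero))) -> Nat


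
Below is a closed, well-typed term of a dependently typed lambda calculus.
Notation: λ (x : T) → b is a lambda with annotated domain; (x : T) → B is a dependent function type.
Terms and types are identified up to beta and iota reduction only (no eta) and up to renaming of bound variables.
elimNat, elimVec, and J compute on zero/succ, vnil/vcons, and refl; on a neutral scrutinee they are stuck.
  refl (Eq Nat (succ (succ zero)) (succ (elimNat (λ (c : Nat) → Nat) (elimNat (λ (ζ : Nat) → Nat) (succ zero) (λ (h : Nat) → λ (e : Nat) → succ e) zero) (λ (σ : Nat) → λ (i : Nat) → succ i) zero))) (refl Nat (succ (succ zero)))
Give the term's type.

the term's type:
  Eq (Eq Nat (succ (succ zero)) (succ (succ zero))) (refl Nat (succ (succ zero))) (refl Nat (succ (succ zero)))


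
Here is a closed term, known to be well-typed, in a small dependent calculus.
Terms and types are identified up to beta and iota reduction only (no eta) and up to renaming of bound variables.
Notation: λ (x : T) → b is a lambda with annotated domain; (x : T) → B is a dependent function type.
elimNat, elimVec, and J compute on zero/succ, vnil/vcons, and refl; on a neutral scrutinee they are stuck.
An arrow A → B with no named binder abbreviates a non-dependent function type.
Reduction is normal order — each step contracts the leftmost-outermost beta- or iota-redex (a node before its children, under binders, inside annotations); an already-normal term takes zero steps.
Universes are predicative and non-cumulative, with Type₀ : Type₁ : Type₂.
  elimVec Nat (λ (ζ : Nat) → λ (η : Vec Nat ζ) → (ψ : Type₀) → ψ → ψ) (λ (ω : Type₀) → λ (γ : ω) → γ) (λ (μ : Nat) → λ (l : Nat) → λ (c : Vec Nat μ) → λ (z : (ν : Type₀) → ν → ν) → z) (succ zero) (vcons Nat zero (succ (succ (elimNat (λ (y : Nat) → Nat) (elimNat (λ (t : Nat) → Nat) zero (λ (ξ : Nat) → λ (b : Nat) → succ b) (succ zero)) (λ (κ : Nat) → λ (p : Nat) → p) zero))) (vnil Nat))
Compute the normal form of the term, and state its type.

resulting normal form:
  λ (ζ : Type₀) → λ (η : ζ) → η
the term's type:
  (ζ : Type₀) → ζ → ζ
observation: the leftmost-outermost redex is an elimVec iota-redex, and normalization takes 6 steps.


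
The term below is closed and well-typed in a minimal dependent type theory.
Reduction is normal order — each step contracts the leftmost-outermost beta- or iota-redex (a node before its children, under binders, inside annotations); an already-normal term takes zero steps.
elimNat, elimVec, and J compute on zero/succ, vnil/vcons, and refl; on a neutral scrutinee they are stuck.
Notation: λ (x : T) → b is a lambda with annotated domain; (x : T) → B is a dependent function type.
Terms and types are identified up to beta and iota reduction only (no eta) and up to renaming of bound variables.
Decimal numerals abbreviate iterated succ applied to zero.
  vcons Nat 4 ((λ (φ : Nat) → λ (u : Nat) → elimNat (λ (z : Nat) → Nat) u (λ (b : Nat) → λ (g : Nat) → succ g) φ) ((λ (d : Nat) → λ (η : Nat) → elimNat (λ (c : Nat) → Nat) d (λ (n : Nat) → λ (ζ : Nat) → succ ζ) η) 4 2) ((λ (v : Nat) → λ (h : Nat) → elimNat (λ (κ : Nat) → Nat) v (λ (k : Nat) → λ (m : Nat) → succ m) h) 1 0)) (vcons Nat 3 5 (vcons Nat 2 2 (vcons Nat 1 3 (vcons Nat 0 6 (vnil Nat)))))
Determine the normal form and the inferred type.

normal form:
  vcons Nat 4 7 (vcons Nat 3 5 (vcons Nat 2 2 (vcons Nat 1 3 (vcons Nat 0 6 (vnil Nat)))))
type:
  Vec Nat 5
observation: the first redex contracted is a beta-redex; the normal form is reached in 33 normal-order steps.


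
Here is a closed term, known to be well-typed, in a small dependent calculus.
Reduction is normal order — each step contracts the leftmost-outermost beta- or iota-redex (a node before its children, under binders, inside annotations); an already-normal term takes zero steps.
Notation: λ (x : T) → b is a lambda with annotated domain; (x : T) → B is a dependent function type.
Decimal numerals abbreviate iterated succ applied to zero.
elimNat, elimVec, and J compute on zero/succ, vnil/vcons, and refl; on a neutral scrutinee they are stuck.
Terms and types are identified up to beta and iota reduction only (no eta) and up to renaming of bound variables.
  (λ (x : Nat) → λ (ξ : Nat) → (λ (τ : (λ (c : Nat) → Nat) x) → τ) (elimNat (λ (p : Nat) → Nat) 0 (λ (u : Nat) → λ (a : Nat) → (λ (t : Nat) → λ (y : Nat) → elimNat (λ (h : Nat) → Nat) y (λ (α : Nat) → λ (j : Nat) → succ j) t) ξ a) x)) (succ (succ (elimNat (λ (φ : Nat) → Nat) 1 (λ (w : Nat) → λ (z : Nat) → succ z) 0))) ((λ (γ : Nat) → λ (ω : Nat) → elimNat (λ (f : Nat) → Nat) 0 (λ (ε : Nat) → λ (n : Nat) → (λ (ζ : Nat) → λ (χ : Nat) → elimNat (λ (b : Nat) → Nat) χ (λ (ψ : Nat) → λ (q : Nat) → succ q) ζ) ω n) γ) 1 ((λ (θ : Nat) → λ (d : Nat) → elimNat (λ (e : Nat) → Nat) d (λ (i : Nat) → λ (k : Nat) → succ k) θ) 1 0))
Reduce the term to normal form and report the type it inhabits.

normal form:
  3
type:
  Nat
observation: 86 normal-order steps separate the term from its normal form.


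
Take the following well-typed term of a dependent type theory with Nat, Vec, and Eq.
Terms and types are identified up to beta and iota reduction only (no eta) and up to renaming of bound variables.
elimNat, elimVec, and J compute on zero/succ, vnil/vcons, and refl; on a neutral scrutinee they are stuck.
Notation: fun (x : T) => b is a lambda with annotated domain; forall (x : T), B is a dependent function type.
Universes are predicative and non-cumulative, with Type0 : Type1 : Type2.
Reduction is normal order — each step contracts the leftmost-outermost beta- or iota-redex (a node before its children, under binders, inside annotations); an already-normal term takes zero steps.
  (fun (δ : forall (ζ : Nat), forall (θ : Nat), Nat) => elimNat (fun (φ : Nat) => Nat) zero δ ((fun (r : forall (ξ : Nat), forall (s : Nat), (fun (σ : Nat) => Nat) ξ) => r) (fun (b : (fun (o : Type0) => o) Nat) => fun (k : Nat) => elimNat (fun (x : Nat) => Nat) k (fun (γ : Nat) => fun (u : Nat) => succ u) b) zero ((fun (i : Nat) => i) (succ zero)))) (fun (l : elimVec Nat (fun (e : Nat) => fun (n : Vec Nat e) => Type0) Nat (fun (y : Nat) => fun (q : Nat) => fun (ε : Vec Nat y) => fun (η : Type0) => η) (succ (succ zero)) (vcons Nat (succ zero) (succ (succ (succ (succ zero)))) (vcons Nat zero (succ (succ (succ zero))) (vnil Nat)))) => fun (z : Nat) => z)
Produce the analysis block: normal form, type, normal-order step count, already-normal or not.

reduced normal form:
  zero
inferred type:
  Nat
normal-order step count: 21
term was already normal: no
first contracted redex: a beta-redex


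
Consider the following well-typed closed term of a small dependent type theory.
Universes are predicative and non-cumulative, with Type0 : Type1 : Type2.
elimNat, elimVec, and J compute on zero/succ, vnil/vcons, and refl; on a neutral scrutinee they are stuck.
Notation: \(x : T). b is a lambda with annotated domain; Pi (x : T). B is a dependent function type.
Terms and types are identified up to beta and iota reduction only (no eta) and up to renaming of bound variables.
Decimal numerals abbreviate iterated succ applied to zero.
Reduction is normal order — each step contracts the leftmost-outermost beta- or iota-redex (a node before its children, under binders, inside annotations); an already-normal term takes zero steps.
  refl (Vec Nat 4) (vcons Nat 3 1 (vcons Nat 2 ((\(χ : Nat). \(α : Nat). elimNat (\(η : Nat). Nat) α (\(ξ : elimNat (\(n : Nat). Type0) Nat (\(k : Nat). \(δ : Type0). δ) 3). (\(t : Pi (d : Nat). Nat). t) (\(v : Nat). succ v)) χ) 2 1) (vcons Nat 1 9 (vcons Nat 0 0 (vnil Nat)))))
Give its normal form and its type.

reduced normal form:
  refl (Vec Nat 4) (vcons Nat 3 1 (vcons Nat 2 3 (vcons Nat 1 9 (vcons Nat 0 0 (vnil Nat)))))
the term's type:
  Eq (Vec Nat 4) (vcons Nat 3 1 (vcons Nat 2 3 (vcons Nat 1 9 (vcons Nat 0 0 (vnil Nat))))) (vcons Nat 3 1 (vcons Nat 2 3 (vcons Nat 1 9 (vcons Nat 0 0 (vnil Nat)))))
observation: 11 normal-order steps separate the term from its normal form.


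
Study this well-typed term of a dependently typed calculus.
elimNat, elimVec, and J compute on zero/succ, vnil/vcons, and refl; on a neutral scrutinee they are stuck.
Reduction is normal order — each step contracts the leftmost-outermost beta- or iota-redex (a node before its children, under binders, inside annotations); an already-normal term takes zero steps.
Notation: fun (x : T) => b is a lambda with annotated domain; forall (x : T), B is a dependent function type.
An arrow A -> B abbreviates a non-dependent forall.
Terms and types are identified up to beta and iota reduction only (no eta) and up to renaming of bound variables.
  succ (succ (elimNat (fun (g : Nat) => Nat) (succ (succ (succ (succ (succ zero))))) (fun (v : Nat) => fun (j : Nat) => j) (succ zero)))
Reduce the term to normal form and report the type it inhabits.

resulting normal form:
  succ (succ (succ (succ (succ (succ (succ zero))))))
inferred type:
  Nat


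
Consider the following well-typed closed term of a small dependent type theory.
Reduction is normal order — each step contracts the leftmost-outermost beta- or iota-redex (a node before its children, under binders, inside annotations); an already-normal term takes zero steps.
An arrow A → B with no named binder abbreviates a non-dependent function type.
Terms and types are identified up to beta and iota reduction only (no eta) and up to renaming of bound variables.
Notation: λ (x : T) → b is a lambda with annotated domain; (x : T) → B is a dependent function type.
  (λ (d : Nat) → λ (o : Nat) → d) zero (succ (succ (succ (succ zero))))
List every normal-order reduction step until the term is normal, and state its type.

normal-order reduction sequence:
  (λ (d : Nat) → λ (o : Nat) → d) zero (succ (succ (succ (succ zero))))
  ~> (λ (d : Nat) → zero) (succ (succ (succ (succ zero))))
  ~> zero
inferred type:
  Nat


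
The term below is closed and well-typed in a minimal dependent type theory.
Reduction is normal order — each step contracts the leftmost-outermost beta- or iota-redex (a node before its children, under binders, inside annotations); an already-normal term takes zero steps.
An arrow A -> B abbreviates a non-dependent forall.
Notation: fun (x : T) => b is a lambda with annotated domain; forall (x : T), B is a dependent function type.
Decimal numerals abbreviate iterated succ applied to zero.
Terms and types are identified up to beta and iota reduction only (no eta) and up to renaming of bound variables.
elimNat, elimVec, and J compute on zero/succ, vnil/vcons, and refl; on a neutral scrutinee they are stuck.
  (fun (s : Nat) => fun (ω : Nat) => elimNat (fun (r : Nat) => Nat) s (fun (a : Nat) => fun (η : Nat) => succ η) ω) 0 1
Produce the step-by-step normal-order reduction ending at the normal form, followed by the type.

normal-order reduction sequence:
  (fun (s : Nat) => fun (ω : Nat) => elimNat (fun (r : Nat) => Nat) s (fun (a : Nat) => fun (η : Nat) => succ η) ω) 0 1
  ~> (fun (s : Nat) => elimNat (fun (ω : Nat) => Nat) 0 (fun (r : Nat) => fun (a : Nat) => succ a) s) 1
  ~> elimNat (fun (s : Nat) => Nat) 0 (fun (ω : Nat) => fun (r : Nat) => succ r) 1
  ~> (fun (s : Nat) => fun (ω : Nat) => succ ω) 0 (elimNat (fun (r : Nat) => Nat) 0 (fun (a : Nat) => fun (η : Nat) => succ η) 0)
  ~> (fun (s : Nat) => succ s) (elimNat (fun (ω : Nat) => Nat) 0 (fun (r : Nat) => fun (a : Nat) => succ a) 0)
  ~> succ (elimNat (fun (s : Nat) => Nat) 0 (fun (ω : Nat) => fun (r : Nat) => succ r) 0)
  ~> 1
inferred type:
  Nat


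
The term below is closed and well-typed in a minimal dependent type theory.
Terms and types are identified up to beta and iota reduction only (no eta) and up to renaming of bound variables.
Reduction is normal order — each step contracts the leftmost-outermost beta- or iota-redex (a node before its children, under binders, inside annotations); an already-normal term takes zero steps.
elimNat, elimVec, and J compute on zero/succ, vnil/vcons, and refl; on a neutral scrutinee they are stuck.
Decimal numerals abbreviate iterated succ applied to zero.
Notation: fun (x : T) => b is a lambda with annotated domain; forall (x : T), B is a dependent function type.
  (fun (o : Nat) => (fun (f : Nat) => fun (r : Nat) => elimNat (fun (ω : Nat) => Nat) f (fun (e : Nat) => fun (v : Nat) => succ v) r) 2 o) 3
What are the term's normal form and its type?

normal form:
  5
inferred type:
  Nat


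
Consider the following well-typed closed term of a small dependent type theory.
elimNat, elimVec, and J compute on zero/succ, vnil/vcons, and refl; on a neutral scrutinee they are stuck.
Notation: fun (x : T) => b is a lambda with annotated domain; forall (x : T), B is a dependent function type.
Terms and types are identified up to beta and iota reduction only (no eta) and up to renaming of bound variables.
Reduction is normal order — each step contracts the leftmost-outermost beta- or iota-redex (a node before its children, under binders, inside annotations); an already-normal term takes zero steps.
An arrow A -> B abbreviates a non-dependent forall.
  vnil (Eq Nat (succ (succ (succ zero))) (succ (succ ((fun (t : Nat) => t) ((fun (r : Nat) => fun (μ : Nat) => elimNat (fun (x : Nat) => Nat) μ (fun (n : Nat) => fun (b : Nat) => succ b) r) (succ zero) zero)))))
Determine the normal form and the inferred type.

resulting normal form:
  vnil (Eq Nat (succ (succ (succ zero))) (succ (succ (succ zero))))
inferred type:
  Vec (Eq Nat (succ (succ (succ zero))) (succ (succ (succ zero)))) zero


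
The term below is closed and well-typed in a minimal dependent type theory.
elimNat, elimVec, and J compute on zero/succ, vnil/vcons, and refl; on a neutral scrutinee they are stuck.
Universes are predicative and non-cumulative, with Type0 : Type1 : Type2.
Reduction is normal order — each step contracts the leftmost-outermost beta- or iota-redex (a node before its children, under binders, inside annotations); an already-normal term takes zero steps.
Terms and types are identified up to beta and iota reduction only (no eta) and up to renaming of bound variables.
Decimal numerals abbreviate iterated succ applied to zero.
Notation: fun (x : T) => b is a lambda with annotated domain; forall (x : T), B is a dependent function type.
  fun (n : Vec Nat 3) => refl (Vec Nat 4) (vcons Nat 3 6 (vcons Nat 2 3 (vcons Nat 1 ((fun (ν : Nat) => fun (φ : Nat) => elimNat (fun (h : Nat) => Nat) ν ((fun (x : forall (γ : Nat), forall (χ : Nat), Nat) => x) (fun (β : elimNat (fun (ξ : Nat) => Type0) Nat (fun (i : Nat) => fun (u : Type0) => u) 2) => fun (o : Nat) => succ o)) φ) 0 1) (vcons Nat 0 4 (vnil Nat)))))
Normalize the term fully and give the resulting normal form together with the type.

resulting normal form:
  fun (n : Vec Nat 3) => refl (Vec Nat 4) (vcons Nat 3 6 (vcons Nat 2 3 (vcons Nat 1 1 (vcons Nat 0 4 (vnil Nat)))))
inferred type:
  forall (n : Vec Nat 3), Eq (Vec Nat 4) (vcons Nat 3 6 (vcons Nat 2 3 (vcons Nat 1 1 (vcons Nat 0 4 (vnil Nat))))) (vcons Nat 3 6 (vcons Nat 2 3 (vcons Nat 1 1 (vcons Nat 0 4 (vnil Nat)))))


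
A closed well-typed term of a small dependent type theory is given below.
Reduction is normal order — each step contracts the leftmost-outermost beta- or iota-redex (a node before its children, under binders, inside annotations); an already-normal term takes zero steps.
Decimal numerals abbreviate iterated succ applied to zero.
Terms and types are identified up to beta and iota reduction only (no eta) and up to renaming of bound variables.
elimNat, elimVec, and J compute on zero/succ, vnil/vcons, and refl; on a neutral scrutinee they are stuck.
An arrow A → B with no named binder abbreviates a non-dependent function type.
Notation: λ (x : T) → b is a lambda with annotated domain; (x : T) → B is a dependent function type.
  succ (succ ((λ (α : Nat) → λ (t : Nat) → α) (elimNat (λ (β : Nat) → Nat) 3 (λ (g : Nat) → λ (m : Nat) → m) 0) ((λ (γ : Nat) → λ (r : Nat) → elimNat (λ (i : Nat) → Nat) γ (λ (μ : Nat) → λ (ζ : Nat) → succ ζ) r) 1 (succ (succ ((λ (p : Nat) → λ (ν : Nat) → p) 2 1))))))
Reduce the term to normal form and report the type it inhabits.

normal form:
  5
type:
  Nat
observation: 3 normal-order steps normalize the term, beginning with a beta-redex.


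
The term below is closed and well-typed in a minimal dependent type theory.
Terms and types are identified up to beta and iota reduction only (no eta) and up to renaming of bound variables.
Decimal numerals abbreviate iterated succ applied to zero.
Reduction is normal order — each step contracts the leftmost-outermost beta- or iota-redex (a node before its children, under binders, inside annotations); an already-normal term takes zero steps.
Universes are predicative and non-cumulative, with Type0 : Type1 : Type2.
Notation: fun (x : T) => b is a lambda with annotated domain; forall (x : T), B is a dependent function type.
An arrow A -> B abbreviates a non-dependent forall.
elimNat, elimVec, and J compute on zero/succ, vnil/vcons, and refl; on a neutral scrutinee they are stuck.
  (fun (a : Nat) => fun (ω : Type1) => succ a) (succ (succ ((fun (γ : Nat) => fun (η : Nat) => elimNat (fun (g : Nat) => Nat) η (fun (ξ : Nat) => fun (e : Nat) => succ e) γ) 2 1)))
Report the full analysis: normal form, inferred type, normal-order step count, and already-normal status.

resulting normal form:
  fun (a : Type1) => 6
type:
  Type1 -> Nat
steps to reach normal form (normal order): 10
term was already normal: no
first redex: a beta-redex


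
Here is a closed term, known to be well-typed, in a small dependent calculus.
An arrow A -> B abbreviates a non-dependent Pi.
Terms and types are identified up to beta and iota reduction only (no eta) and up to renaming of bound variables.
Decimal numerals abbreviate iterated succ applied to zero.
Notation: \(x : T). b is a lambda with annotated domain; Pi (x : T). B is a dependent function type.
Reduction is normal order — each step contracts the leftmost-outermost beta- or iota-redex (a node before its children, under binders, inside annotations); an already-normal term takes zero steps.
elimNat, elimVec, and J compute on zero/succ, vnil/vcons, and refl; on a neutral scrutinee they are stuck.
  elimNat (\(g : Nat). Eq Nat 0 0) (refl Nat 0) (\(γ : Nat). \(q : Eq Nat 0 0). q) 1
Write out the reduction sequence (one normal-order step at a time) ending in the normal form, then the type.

normal-order reduction:
  elimNat (\(g : Nat). Eq Nat 0 0) (refl Nat 0) (\(γ : Nat). \(q : Eq Nat 0 0). q) 1
  ~> (\(g : Nat). \(γ : Eq Nat 0 0). γ) 0 (elimNat (\(q : Nat). Eq Nat 0 0) (refl Nat 0) (\(φ : Nat). \(h : Eq Nat 0 0). h) 0)
  ~> (\(g : Eq Nat 0 0). g) (elimNat (\(γ : Nat). Eq Nat 0 0) (refl Nat 0) (\(q : Nat). \(φ : Eq Nat 0 0). φ) 0)
  ~> elimNat (\(g : Nat). Eq Nat 0 0) (refl Nat 0) (\(γ : Nat). \(q : Eq Nat 0 0). q) 0
  ~> refl Nat 0
the term's type:
  Eq Nat 0 0


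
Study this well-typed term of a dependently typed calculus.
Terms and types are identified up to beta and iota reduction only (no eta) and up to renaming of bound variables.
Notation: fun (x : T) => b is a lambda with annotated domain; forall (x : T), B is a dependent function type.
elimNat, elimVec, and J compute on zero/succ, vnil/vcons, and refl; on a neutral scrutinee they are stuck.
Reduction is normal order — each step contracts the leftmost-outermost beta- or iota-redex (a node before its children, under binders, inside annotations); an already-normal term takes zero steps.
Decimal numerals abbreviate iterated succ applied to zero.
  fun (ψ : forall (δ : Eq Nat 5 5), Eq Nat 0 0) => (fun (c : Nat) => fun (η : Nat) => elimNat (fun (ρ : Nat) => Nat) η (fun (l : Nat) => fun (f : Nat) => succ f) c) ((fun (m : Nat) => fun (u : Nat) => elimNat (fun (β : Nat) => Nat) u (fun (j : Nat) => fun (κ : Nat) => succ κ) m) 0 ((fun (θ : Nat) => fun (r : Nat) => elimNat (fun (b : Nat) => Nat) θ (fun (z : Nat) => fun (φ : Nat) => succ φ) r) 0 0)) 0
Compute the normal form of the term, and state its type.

reduced normal form:
  fun (ψ : forall (δ : Eq Nat 5 5), Eq Nat 0 0) => 0
the term's type:
  forall (ψ : forall (δ : Eq Nat 5 5), Eq Nat 0 0), Nat


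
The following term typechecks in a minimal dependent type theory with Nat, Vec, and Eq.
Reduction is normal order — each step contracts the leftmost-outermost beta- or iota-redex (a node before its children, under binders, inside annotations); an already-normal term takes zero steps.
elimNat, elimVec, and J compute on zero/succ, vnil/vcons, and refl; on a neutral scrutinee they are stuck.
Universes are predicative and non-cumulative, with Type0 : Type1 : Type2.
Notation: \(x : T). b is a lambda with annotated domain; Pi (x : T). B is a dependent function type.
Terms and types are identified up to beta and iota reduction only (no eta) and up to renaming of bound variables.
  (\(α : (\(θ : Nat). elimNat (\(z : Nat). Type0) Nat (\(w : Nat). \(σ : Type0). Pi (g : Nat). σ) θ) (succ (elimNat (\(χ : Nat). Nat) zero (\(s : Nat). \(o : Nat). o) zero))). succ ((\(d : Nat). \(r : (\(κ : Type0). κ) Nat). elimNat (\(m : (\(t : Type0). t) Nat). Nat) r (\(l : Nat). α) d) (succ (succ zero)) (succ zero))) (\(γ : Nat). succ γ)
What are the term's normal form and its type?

reduced normal form:
  succ (succ (succ (succ zero)))
type:
  Nat


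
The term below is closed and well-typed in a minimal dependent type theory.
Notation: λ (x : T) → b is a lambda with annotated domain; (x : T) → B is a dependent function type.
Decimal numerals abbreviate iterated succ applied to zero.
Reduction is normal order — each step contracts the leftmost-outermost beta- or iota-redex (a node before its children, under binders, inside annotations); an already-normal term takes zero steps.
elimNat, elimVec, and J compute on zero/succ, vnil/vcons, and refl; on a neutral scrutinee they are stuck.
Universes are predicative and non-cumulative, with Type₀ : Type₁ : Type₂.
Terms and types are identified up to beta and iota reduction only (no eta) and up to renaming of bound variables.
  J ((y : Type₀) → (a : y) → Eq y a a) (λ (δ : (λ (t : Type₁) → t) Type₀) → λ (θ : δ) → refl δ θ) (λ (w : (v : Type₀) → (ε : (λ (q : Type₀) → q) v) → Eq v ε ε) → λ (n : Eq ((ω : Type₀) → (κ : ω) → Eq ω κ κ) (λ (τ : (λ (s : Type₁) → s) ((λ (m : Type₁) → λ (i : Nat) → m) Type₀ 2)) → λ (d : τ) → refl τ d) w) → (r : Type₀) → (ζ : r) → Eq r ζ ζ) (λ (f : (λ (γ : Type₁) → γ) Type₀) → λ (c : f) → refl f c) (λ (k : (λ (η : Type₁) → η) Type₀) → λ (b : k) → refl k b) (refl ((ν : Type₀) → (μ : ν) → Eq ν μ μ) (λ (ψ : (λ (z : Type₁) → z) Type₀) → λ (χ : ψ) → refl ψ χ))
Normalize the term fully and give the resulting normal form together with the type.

resulting normal form:
  λ (y : Type₀) → λ (a : y) → refl y a
type:
  (y : Type₀) → (a : y) → Eq y a a
observation: 2 normal-order steps separate the term from its normal form.
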